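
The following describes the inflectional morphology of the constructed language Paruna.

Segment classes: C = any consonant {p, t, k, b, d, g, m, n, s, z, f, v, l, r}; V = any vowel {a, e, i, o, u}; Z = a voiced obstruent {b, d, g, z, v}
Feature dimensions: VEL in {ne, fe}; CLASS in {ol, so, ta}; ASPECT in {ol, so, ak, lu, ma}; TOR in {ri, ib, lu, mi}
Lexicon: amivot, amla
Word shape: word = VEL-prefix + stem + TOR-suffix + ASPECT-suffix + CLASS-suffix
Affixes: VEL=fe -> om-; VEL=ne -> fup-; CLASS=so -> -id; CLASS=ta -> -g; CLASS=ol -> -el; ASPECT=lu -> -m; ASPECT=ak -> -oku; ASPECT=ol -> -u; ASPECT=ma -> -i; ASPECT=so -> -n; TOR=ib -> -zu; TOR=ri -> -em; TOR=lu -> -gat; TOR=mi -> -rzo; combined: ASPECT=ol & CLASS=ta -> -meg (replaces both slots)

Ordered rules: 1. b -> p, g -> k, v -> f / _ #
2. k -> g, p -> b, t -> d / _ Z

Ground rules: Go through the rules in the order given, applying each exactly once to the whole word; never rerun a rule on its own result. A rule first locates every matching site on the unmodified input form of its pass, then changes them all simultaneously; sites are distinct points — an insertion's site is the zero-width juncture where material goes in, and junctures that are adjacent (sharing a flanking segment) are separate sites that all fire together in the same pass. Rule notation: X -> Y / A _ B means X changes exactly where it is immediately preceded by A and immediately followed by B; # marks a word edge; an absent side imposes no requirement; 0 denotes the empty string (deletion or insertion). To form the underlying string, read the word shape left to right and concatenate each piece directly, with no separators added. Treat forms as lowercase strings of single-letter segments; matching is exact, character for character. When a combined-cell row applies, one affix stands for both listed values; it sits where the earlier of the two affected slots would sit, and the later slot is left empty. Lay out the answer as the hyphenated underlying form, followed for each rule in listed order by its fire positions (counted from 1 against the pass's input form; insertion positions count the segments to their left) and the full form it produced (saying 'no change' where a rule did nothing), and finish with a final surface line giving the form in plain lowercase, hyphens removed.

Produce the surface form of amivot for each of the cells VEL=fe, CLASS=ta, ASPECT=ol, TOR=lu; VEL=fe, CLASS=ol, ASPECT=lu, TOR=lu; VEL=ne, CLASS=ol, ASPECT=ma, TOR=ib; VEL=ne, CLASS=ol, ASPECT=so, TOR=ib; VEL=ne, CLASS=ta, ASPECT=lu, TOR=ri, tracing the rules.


cell VEL=fe, CLASS=ta, ASPECT=ol, TOR=lu:
underlying: om-amivot-gat-meg
1. b -> p, g -> k, v -> f / _ #: fires at position(s) 14: omamivotgatmek
2. k -> g, p -> b, t -> d / _ Z: fires at position(s) 8: omamivodgatmek
surface: omamivodgatmek

cell VEL=fe, CLASS=ol, ASPECT=lu, TOR=lu:
underlying: om-amivot-gat-m-el
1. b -> p, g -> k, v -> f / _ #: no change
2. k -> g, p -> b, t -> d / _ Z: fires at position(s) 8: omamivodgatmel
surface: omamivodgatmel

cell VEL=ne, CLASS=ol, ASPECT=ma, TOR=ib:
underlying: fup-amivot-zu-i-el
1. b -> p, g -> k, v -> f / _ #: no change
2. k -> g, p -> b, t -> d / _ Z: fires at position(s) 9: fupamivodzuiel
surface: fupamivodzuiel

cell VEL=ne, CLASS=ol, ASPECT=so, TOR=ib:
underlying: fup-amivot-zu-n-el
1. b -> p, g -> k, v -> f / _ #: no change
2. k -> g, p -> b, t -> d / _ Z: fires at position(s) 9: fupamivodzunel
surface: fupamivodzunel

cell VEL=ne, CLASS=ta, ASPECT=lu, TOR=ri:
underlying: fup-amivot-em-m-g
1. b -> p, g -> k, v -> f / _ #: fires at position(s) 13: fupamivotemmk
2. k -> g, p -> b, t -> d / _ Z: no change
surface: fupamivotemmk


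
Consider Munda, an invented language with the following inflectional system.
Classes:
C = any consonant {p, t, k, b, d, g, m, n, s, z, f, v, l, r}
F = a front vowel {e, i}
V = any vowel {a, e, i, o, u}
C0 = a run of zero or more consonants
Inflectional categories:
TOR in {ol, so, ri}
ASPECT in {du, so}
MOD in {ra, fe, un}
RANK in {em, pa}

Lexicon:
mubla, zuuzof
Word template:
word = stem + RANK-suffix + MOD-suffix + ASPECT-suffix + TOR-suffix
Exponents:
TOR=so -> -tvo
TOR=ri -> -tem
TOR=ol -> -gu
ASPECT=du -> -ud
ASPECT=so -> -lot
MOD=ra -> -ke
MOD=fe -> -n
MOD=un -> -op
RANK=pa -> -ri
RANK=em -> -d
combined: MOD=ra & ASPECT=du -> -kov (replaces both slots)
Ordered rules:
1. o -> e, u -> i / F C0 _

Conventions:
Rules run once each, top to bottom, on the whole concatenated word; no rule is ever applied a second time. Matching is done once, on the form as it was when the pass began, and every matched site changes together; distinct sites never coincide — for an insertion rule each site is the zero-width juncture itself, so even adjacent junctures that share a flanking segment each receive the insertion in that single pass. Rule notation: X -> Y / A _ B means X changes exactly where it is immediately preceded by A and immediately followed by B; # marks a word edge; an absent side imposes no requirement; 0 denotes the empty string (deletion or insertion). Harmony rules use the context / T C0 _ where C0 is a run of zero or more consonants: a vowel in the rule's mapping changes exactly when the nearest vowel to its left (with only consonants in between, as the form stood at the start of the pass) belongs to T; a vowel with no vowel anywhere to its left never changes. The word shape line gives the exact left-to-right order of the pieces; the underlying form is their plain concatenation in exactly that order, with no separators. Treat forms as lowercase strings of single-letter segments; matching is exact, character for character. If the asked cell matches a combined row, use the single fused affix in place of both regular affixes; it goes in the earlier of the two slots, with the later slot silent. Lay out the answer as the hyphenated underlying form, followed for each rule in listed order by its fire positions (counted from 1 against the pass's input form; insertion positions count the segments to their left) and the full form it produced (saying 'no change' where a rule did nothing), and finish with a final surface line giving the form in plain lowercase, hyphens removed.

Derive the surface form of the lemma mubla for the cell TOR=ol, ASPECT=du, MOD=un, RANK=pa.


underlying: mubla-ri-op-ud-gu
1. o -> e, u -> i / F C0 _: fires at position(s) 8: mublariepudgu
surface: mublariepudgu


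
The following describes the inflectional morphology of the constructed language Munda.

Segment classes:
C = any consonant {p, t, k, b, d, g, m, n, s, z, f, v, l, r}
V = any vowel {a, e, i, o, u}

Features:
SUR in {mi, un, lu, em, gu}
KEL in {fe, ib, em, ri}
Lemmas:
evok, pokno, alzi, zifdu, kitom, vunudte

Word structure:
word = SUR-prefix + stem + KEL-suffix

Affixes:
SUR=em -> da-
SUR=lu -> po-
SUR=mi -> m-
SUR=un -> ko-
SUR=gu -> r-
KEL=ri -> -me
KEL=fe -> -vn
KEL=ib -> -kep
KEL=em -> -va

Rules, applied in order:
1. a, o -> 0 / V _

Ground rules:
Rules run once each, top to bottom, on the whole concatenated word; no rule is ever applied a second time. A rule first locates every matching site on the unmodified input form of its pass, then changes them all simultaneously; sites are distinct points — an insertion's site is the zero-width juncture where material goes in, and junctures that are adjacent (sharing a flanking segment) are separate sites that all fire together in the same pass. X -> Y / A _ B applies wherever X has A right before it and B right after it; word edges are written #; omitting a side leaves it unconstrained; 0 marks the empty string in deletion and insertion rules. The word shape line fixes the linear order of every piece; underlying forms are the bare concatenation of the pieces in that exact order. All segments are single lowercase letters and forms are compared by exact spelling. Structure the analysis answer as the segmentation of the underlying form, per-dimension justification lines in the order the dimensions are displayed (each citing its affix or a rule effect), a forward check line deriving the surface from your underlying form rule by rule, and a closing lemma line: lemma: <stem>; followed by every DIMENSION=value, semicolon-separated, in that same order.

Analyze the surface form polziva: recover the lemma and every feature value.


underlying: po-alzi-va
SUR=lu - signalled by the affix po-
KEL=em - signalled by the affix -va
check: poalziva -> polziva
lemma: alzi; SUR=lu; KEL=em


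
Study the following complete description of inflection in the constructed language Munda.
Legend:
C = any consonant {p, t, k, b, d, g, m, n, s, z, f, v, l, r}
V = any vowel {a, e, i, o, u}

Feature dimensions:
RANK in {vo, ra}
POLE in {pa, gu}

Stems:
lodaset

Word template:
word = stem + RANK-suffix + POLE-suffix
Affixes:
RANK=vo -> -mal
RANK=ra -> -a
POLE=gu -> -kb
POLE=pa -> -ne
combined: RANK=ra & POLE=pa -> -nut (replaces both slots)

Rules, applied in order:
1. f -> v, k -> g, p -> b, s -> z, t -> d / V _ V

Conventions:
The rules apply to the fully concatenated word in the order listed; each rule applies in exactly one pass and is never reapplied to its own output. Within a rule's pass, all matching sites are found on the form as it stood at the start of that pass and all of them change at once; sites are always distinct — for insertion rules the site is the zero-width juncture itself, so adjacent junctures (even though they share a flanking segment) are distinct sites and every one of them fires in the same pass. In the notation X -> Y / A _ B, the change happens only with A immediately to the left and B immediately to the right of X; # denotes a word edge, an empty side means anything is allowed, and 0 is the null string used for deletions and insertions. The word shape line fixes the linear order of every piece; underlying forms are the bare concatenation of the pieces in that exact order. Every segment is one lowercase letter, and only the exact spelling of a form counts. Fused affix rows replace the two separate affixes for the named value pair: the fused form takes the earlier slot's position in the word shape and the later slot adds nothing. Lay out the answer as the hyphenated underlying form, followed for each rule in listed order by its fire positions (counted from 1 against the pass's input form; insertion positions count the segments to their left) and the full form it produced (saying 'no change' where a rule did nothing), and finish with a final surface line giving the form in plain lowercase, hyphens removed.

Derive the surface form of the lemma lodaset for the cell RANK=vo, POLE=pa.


underlying: lodaset-mal-ne
1. f -> v, k -> g, p -> b, s -> z, t -> d / V _ V: fires at position(s) 5: lodazetmalne
surface: lodazetmalne


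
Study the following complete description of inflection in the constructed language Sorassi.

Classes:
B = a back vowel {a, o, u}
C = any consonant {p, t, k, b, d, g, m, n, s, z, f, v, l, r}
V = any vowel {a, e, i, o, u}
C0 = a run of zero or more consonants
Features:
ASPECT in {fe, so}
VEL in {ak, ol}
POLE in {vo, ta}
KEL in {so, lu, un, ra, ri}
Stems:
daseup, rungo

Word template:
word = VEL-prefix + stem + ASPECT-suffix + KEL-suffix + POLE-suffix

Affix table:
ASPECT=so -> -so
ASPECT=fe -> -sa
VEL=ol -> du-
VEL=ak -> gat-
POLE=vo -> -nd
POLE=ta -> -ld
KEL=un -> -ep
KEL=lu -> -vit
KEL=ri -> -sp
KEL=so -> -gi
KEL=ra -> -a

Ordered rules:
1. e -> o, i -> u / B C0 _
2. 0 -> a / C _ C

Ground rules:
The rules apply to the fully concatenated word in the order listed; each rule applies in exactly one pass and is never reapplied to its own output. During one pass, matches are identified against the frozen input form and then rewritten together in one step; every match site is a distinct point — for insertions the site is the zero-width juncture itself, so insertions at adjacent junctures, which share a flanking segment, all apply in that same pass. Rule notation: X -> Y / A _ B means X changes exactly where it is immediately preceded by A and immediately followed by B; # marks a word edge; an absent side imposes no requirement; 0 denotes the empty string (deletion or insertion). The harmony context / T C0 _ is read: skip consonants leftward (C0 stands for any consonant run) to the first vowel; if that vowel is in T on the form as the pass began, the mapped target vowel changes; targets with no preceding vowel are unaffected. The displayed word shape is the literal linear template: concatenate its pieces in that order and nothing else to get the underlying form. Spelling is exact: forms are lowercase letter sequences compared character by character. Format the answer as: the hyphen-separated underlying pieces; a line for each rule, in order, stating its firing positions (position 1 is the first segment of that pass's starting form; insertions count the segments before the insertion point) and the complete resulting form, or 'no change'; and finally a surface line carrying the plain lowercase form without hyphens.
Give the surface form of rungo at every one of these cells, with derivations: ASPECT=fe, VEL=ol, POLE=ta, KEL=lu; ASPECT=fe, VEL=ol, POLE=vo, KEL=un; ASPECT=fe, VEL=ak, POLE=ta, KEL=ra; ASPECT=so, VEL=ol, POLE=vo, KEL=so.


cell ASPECT=fe, VEL=ol, POLE=ta, KEL=lu:
underlying: du-rungo-sa-vit-ld
1. e -> o, i -> u / B C0 _: fires at position(s) 11: durungosavutld
2. 0 -> a / C _ C: inserts after position(s) 5, 12, 13: durunagosavutalad
surface: durunagosavutalad

cell ASPECT=fe, VEL=ol, POLE=vo, KEL=un:
underlying: du-rungo-sa-ep-nd
1. e -> o, i -> u / B C0 _: fires at position(s) 10: durungosaopnd
2. 0 -> a / C _ C: inserts after position(s) 5, 11, 12: durunagosaopanad
surface: durunagosaopanad

cell ASPECT=fe, VEL=ak, POLE=ta, KEL=ra:
underlying: gat-rungo-sa-a-ld
1. e -> o, i -> u / B C0 _: no change
2. 0 -> a / C _ C: inserts after position(s) 3, 6, 12: gatarunagosaalad
surface: gatarunagosaalad

cell ASPECT=so, VEL=ol, POLE=vo, KEL=so:
underlying: du-rungo-so-gi-nd
1. e -> o, i -> u / B C0 _: fires at position(s) 11: durungosogund
2. 0 -> a / C _ C: inserts after position(s) 5, 12: durunagosogunad
surface: durunagosogunad


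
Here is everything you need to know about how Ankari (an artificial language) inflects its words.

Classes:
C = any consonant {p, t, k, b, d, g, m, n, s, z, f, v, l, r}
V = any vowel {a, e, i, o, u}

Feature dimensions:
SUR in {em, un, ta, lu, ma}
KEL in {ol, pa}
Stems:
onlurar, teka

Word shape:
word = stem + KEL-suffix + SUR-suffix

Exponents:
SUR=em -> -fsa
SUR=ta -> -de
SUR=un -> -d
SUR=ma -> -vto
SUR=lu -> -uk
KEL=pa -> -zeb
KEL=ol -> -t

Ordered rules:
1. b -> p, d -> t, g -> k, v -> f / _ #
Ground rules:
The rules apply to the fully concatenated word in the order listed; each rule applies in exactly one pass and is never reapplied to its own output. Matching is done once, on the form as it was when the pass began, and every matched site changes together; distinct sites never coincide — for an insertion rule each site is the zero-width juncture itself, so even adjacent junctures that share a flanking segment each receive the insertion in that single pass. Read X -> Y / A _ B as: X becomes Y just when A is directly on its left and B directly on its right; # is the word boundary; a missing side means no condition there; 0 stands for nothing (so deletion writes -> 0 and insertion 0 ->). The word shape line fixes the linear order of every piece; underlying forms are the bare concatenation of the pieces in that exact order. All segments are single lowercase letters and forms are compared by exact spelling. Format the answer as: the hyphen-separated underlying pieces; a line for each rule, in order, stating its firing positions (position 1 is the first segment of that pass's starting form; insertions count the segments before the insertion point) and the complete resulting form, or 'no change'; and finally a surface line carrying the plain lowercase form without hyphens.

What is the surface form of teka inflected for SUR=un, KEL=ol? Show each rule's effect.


underlying: teka-t-d
1. b -> p, d -> t, g -> k, v -> f / _ #: fires at position(s) 6: tekatt
surface: tekatt


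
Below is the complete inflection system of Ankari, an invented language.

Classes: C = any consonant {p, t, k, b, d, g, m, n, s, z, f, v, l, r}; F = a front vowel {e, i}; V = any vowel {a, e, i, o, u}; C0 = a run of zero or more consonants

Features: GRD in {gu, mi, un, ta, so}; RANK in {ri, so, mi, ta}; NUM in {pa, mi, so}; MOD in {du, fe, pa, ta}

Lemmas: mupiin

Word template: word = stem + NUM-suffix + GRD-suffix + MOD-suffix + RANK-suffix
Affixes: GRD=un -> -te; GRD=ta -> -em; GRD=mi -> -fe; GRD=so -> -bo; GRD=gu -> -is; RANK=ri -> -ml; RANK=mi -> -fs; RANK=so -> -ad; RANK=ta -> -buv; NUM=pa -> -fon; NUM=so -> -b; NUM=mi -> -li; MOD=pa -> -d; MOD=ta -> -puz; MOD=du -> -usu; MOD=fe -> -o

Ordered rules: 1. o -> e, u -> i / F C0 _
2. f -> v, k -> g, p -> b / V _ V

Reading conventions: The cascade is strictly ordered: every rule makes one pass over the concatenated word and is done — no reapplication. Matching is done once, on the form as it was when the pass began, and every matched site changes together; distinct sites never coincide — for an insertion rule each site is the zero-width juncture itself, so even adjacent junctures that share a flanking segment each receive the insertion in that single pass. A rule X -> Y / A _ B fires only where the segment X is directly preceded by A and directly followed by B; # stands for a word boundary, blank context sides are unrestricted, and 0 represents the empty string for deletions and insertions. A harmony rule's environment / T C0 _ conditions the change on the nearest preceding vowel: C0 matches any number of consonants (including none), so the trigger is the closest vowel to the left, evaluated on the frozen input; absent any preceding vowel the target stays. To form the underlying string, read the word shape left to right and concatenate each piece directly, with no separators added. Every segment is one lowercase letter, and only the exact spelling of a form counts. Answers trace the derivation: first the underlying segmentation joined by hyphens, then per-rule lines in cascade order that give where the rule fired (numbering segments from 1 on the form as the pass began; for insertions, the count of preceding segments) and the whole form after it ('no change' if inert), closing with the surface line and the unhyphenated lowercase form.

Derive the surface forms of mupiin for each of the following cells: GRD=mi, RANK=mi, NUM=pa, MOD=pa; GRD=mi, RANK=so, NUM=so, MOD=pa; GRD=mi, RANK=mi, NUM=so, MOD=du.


cell GRD=mi, RANK=mi, NUM=pa, MOD=pa:
underlying: mupiin-fon-fe-d-fs
1. o -> e, u -> i / F C0 _: fires at position(s) 8: mupiinfenfedfs
2. f -> v, k -> g, p -> b / V _ V: fires at position(s) 3: mubiinfenfedfs
surface: mubiinfenfedfs

cell GRD=mi, RANK=so, NUM=so, MOD=pa:
underlying: mupiin-b-fe-d-ad
1. o -> e, u -> i / F C0 _: no change
2. f -> v, k -> g, p -> b / V _ V: fires at position(s) 3: mubiinbfedad
surface: mubiinbfedad

cell GRD=mi, RANK=mi, NUM=so, MOD=du:
underlying: mupiin-b-fe-usu-fs
1. o -> e, u -> i / F C0 _: fires at position(s) 10: mupiinbfeisufs
2. f -> v, k -> g, p -> b / V _ V: fires at position(s) 3: mubiinbfeisufs
surface: mubiinbfeisufs


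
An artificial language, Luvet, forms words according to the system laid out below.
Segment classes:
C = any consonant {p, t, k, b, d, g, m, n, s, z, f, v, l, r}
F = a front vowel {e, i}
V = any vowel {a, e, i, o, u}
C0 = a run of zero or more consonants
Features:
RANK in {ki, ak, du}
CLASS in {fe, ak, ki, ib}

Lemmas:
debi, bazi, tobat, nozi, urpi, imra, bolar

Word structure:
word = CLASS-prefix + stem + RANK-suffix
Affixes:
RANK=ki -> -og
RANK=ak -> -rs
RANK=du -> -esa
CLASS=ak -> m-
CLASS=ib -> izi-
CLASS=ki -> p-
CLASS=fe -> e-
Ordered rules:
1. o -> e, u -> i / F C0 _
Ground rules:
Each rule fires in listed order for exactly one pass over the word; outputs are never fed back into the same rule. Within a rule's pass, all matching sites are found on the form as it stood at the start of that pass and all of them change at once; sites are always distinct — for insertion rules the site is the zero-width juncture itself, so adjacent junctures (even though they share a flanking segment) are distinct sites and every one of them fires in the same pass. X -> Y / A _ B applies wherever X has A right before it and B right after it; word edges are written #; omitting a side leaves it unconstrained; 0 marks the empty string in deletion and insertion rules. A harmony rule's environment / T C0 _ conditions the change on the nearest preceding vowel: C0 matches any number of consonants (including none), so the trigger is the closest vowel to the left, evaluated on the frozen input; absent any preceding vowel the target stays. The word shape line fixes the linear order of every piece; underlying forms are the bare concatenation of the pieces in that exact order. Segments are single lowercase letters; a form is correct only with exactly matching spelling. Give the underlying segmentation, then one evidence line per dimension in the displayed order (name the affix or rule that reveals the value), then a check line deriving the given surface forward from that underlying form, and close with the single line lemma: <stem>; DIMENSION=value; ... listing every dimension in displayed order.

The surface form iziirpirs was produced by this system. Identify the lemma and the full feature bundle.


underlying: izi-urpi-rs
RANK=ak - signalled by the affix -rs
CLASS=ib - signalled by the affix izi-
check: iziurpirs -> iziirpirs
lemma: urpi; RANK=ak; CLASS=ib


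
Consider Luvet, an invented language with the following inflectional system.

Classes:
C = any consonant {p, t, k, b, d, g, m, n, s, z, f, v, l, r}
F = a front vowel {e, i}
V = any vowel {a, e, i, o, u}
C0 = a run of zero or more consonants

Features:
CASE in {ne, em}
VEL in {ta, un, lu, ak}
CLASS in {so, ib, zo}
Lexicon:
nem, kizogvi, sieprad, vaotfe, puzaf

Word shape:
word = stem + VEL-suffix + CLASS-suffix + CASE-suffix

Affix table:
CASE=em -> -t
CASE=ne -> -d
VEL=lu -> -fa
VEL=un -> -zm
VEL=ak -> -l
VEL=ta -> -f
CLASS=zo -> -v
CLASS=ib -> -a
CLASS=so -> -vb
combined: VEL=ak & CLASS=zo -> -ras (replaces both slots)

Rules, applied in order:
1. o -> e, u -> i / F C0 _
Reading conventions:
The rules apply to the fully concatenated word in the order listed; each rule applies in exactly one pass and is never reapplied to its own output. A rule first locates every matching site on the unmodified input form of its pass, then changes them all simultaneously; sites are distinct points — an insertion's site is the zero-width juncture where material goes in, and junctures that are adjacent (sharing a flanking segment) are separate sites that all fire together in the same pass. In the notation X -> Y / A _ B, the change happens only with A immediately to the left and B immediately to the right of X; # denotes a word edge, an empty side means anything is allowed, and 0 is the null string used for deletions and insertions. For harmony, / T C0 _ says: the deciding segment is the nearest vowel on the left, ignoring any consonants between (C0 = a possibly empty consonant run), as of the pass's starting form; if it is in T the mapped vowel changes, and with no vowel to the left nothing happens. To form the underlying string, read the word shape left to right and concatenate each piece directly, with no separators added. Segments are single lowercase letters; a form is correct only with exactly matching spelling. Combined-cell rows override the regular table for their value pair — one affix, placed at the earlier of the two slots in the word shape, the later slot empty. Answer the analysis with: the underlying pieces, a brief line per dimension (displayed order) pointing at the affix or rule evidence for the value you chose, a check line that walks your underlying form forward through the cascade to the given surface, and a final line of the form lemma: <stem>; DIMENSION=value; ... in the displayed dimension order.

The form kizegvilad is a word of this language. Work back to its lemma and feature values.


underlying: kizogvi-l-a-d
CASE=ne - signalled by the affix -d
VEL=ak - signalled by the affix -l
CLASS=ib - signalled by the affix -a
check: kizogvilad -> kizegvilad
lemma: kizogvi; CASE=ne; VEL=ak; CLASS=ib


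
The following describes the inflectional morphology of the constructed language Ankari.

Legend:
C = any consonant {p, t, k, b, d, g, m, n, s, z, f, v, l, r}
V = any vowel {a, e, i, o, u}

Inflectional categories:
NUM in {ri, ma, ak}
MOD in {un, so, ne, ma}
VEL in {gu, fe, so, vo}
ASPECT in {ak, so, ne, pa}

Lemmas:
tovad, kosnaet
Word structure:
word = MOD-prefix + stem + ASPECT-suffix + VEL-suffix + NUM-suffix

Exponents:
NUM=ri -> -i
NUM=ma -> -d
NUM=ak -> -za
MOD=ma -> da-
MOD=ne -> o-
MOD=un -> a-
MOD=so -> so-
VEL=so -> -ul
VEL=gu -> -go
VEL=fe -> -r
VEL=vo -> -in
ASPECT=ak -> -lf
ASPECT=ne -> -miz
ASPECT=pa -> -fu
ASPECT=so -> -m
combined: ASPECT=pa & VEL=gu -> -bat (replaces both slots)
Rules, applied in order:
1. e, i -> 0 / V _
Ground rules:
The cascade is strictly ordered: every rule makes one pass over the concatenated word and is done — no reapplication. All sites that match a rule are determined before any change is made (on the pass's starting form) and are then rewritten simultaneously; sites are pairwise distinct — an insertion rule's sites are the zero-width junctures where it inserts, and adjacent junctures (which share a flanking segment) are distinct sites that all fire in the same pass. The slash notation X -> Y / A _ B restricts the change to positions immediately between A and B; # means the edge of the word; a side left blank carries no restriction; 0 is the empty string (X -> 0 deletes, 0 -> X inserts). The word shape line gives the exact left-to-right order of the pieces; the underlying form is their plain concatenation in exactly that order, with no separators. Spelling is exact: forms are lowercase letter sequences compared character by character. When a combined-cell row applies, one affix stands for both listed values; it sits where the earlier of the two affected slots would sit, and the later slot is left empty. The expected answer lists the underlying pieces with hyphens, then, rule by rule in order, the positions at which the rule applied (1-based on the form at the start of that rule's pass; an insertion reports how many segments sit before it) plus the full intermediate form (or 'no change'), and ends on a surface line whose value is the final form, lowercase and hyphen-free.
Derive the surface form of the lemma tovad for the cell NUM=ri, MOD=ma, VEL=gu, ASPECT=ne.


underlying: da-tovad-miz-go-i
1. e, i -> 0 / V _: fires at position(s) 13: datovadmizgo
surface: datovadmizgo


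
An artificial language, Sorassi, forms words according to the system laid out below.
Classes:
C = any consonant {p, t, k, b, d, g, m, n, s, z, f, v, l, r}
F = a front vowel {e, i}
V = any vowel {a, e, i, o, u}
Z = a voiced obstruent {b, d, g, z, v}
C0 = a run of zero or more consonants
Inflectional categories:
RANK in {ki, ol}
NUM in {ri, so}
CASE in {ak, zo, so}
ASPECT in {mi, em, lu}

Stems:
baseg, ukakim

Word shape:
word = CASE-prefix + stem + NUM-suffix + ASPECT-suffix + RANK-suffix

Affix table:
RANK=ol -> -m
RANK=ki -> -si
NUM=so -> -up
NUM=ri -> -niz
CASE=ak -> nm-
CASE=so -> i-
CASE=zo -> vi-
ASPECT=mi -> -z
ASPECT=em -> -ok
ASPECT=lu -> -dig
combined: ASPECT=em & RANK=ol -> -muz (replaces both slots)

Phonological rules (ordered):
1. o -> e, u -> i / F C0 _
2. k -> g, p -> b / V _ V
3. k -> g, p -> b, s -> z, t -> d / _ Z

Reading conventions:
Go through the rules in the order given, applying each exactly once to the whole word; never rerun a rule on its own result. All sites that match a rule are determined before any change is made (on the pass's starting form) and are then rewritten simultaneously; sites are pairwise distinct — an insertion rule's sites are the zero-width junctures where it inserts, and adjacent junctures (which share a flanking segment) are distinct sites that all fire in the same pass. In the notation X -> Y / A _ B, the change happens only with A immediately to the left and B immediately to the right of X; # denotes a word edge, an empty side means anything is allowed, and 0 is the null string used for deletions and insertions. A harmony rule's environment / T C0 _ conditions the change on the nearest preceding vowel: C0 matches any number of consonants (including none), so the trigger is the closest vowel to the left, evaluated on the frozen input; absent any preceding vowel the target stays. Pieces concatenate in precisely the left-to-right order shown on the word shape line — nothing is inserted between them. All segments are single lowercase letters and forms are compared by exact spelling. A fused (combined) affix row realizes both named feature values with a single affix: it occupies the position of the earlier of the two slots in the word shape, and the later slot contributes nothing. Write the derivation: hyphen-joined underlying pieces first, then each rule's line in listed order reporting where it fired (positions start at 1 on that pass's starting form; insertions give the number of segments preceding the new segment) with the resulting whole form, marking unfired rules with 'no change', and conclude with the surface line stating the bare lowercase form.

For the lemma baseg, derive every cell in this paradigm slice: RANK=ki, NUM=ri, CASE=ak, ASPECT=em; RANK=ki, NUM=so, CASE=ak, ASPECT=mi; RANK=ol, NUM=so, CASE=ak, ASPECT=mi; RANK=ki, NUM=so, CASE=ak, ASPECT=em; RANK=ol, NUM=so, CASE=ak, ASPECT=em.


cell RANK=ki, NUM=ri, CASE=ak, ASPECT=em:
underlying: nm-baseg-niz-ok-si
1. o -> e, u -> i / F C0 _: fires at position(s) 11: nmbasegnizeksi
2. k -> g, p -> b / V _ V: no change
3. k -> g, p -> b, s -> z, t -> d / _ Z: no change
surface: nmbasegnizeksi

cell RANK=ki, NUM=so, CASE=ak, ASPECT=mi:
underlying: nm-baseg-up-z-si
1. o -> e, u -> i / F C0 _: fires at position(s) 8: nmbasegipzsi
2. k -> g, p -> b / V _ V: no change
3. k -> g, p -> b, s -> z, t -> d / _ Z: fires at position(s) 9: nmbasegibzsi
surface: nmbasegibzsi

cell RANK=ol, NUM=so, CASE=ak, ASPECT=mi:
underlying: nm-baseg-up-z-m
1. o -> e, u -> i / F C0 _: fires at position(s) 8: nmbasegipzm
2. k -> g, p -> b / V _ V: no change
3. k -> g, p -> b, s -> z, t -> d / _ Z: fires at position(s) 9: nmbasegibzm
surface: nmbasegibzm

cell RANK=ki, NUM=so, CASE=ak, ASPECT=em:
underlying: nm-baseg-up-ok-si
1. o -> e, u -> i / F C0 _: fires at position(s) 8: nmbasegipoksi
2. k -> g, p -> b / V _ V: fires at position(s) 9: nmbasegiboksi
3. k -> g, p -> b, s -> z, t -> d / _ Z: no change
surface: nmbasegiboksi

cell RANK=ol, NUM=so, CASE=ak, ASPECT=em:
underlying: nm-baseg-up-muz
1. o -> e, u -> i / F C0 _: fires at position(s) 8: nmbasegipmuz
2. k -> g, p -> b / V _ V: no change
3. k -> g, p -> b, s -> z, t -> d / _ Z: no change
surface: nmbasegipmuz


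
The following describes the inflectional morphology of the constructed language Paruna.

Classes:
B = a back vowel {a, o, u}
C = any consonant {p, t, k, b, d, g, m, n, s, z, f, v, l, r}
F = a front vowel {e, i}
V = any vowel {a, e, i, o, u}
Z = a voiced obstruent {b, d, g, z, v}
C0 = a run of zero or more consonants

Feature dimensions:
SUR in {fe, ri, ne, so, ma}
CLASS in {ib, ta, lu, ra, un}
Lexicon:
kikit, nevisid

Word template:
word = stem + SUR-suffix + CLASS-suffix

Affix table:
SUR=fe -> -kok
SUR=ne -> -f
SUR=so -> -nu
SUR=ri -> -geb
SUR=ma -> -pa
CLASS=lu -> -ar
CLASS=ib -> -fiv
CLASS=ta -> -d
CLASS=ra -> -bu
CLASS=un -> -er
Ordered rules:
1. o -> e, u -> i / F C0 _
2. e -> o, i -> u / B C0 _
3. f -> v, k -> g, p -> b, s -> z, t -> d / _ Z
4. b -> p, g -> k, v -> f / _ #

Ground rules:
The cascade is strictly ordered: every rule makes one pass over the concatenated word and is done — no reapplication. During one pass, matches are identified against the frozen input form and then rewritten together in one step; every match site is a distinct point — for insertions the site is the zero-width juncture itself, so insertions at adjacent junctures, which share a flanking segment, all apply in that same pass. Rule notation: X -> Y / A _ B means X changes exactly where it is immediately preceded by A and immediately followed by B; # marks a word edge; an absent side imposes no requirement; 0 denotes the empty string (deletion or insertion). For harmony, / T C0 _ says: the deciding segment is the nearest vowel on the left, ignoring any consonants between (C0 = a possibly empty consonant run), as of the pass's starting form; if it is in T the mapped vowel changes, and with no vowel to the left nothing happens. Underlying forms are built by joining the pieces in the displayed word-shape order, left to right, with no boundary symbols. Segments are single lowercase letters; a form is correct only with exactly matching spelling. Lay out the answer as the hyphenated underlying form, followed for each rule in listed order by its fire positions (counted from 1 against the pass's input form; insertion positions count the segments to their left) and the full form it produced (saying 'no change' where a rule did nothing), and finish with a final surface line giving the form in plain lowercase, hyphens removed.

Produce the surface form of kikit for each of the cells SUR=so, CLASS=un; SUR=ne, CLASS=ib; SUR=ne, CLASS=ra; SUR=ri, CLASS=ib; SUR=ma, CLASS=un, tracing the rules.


cell SUR=so, CLASS=un:
underlying: kikit-nu-er
1. o -> e, u -> i / F C0 _: fires at position(s) 7: kikitnier
2. e -> o, i -> u / B C0 _: no change
3. f -> v, k -> g, p -> b, s -> z, t -> d / _ Z: no change
4. b -> p, g -> k, v -> f / _ #: no change
surface: kikitnier

cell SUR=ne, CLASS=ib:
underlying: kikit-f-fiv
1. o -> e, u -> i / F C0 _: no change
2. e -> o, i -> u / B C0 _: no change
3. f -> v, k -> g, p -> b, s -> z, t -> d / _ Z: no change
4. b -> p, g -> k, v -> f / _ #: fires at position(s) 9: kikitffif
surface: kikitffif

cell SUR=ne, CLASS=ra:
underlying: kikit-f-bu
1. o -> e, u -> i / F C0 _: fires at position(s) 8: kikitfbi
2. e -> o, i -> u / B C0 _: no change
3. f -> v, k -> g, p -> b, s -> z, t -> d / _ Z: fires at position(s) 6: kikitvbi
4. b -> p, g -> k, v -> f / _ #: no change
surface: kikitvbi

cell SUR=ri, CLASS=ib:
underlying: kikit-geb-fiv
1. o -> e, u -> i / F C0 _: no change
2. e -> o, i -> u / B C0 _: no change
3. f -> v, k -> g, p -> b, s -> z, t -> d / _ Z: fires at position(s) 5: kikidgebfiv
4. b -> p, g -> k, v -> f / _ #: fires at position(s) 11: kikidgebfif
surface: kikidgebfif

cell SUR=ma, CLASS=un:
underlying: kikit-pa-er
1. o -> e, u -> i / F C0 _: no change
2. e -> o, i -> u / B C0 _: fires at position(s) 8: kikitpaor
3. f -> v, k -> g, p -> b, s -> z, t -> d / _ Z: no change
4. b -> p, g -> k, v -> f / _ #: no change
surface: kikitpaor


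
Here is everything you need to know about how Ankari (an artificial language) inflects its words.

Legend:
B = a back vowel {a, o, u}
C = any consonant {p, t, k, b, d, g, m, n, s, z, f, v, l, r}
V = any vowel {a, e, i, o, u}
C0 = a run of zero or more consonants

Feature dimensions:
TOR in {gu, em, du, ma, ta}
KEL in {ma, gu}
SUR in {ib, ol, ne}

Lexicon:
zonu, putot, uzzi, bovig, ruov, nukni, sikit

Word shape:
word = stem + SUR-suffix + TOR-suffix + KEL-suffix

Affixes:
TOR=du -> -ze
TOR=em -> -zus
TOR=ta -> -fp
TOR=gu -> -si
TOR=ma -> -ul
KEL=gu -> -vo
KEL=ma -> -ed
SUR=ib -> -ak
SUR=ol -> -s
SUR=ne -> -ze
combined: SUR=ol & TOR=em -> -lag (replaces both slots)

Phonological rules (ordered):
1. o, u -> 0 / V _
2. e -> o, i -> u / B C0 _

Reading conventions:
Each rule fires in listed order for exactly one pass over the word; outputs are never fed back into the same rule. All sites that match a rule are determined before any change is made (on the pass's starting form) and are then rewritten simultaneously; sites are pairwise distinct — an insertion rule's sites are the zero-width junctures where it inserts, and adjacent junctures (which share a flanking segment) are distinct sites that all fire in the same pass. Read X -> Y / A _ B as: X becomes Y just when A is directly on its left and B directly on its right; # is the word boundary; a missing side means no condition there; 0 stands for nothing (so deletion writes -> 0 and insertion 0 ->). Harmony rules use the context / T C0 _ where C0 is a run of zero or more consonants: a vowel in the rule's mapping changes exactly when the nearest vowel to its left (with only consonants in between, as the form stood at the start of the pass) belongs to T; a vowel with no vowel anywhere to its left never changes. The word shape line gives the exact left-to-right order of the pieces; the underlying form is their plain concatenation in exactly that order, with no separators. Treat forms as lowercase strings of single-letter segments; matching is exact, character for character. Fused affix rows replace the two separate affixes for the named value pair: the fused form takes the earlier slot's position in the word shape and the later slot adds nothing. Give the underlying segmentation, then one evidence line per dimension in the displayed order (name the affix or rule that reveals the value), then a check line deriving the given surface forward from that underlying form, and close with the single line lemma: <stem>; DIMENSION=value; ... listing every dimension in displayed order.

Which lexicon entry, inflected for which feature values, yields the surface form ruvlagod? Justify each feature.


underlying: ruov-lag-ed
TOR=em - signalled by the combined affix row
KEL=ma - signalled by the affix -ed
SUR=ol - signalled by the combined affix row
check: ruovlaged -> ruvlaged -> ruvlagod
lemma: ruov; TOR=em; KEL=ma; SUR=ol


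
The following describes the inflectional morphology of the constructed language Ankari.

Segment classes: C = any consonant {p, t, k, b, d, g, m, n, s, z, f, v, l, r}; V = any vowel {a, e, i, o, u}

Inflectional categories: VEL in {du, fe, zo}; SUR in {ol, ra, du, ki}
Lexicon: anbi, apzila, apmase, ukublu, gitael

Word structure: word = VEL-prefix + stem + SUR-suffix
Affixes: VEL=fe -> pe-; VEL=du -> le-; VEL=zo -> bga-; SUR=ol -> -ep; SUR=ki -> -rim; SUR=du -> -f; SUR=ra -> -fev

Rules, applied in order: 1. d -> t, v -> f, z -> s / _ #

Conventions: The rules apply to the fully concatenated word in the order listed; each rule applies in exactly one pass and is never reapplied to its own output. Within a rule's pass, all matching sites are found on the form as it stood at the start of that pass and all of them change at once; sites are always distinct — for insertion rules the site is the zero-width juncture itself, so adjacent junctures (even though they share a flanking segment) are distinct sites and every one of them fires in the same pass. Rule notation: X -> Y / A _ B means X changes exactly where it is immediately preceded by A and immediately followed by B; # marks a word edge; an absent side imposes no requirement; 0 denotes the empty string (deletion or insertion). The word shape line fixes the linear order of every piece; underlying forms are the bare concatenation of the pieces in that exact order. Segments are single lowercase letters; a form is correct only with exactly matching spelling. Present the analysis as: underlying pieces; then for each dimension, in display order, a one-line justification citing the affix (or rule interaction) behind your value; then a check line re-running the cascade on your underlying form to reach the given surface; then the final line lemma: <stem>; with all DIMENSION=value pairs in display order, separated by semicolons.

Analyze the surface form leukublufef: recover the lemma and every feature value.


underlying: le-ukublu-fev
VEL=du - signalled by the affix le-
SUR=ra - signalled by the affix -fev
check: leukublufev -> leukublufef
lemma: ukublu; VEL=du; SUR=ra


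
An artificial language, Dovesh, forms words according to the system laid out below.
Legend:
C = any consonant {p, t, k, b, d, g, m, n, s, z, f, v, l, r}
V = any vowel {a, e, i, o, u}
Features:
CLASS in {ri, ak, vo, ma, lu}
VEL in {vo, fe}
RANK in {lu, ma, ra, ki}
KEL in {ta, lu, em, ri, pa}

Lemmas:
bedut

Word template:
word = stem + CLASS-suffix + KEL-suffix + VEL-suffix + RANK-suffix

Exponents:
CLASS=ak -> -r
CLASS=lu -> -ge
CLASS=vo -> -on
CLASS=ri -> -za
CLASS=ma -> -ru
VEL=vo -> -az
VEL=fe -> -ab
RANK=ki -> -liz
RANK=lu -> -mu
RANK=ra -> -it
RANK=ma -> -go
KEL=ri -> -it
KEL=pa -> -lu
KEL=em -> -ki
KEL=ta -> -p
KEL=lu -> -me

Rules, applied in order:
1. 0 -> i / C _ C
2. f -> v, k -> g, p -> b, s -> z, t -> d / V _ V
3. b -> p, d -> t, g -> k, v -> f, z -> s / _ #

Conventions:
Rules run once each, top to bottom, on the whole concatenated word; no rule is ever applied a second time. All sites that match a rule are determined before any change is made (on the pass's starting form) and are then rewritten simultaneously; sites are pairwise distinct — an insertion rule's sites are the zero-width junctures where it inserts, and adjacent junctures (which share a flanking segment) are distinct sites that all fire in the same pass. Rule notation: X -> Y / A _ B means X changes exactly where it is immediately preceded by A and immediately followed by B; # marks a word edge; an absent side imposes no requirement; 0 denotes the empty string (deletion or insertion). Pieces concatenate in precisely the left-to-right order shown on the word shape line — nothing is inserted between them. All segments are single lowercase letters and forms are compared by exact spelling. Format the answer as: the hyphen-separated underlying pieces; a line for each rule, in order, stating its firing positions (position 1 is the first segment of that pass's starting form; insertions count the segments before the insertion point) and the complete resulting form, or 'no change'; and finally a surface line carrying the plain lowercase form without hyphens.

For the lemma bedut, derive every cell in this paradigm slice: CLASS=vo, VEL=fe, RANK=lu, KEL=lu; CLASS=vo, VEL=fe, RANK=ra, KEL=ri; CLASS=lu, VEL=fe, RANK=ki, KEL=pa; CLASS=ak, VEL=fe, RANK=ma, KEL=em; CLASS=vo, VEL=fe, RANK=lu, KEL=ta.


cell CLASS=vo, VEL=fe, RANK=lu, KEL=lu:
underlying: bedut-on-me-ab-mu
1. 0 -> i / C _ C: inserts after position(s) 7, 11: bedutonimeabimu
2. f -> v, k -> g, p -> b, s -> z, t -> d / V _ V: fires at position(s) 5: bedudonimeabimu
3. b -> p, d -> t, g -> k, v -> f, z -> s / _ #: no change
surface: bedudonimeabimu

cell CLASS=vo, VEL=fe, RANK=ra, KEL=ri:
underlying: bedut-on-it-ab-it
1. 0 -> i / C _ C: no change
2. f -> v, k -> g, p -> b, s -> z, t -> d / V _ V: fires at position(s) 5, 9: bedudonidabit
3. b -> p, d -> t, g -> k, v -> f, z -> s / _ #: no change
surface: bedudonidabit

cell CLASS=lu, VEL=fe, RANK=ki, KEL=pa:
underlying: bedut-ge-lu-ab-liz
1. 0 -> i / C _ C: inserts after position(s) 5, 11: bedutigeluabiliz
2. f -> v, k -> g, p -> b, s -> z, t -> d / V _ V: fires at position(s) 5: bedudigeluabiliz
3. b -> p, d -> t, g -> k, v -> f, z -> s / _ #: fires at position(s) 16: bedudigeluabilis
surface: bedudigeluabilis

cell CLASS=ak, VEL=fe, RANK=ma, KEL=em:
underlying: bedut-r-ki-ab-go
1. 0 -> i / C _ C: inserts after position(s) 5, 6, 10: bedutirikiabigo
2. f -> v, k -> g, p -> b, s -> z, t -> d / V _ V: fires at position(s) 5, 9: bedudirigiabigo
3. b -> p, d -> t, g -> k, v -> f, z -> s / _ #: no change
surface: bedudirigiabigo

cell CLASS=vo, VEL=fe, RANK=lu, KEL=ta:
underlying: bedut-on-p-ab-mu
1. 0 -> i / C _ C: inserts after position(s) 7, 10: bedutonipabimu
2. f -> v, k -> g, p -> b, s -> z, t -> d / V _ V: fires at position(s) 5, 9: bedudonibabimu
3. b -> p, d -> t, g -> k, v -> f, z -> s / _ #: no change
surface: bedudonibabimu
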